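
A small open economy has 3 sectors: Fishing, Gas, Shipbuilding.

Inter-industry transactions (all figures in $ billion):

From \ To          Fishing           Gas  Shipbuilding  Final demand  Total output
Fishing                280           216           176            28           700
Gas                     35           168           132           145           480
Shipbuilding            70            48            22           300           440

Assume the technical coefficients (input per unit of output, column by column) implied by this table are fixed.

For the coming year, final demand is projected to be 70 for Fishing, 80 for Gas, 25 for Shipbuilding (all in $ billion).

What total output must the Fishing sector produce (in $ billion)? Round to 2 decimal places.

Technical coefficients a_ij = z_ij / X_j:
  a_FF = 280/700 = 0.40, a_GF = 35/700 = 0.05, a_SF = 70/700 = 0.10
  a_FG = 216/480 = 0.45, a_GG = 168/480 = 0.35, a_SG = 48/480 = 0.10
  a_FS = 176/440 = 0.40, a_GS = 132/440 = 0.30, a_SS = 22/440 = 0.05
I − A =
  [   0.60    -0.45    -0.40]
  [  -0.05     0.65    -0.30]
  [  -0.10    -0.10     0.95]
Cofactors of I−A, C_ij = (−1)^(i+j)·(minor ij) (rows/columns in the sector order above):
  C_11 = (0.65)(0.95) − (-0.30)(-0.10) = 0.5875
  C_12 = −[(-0.05)(0.95) − (-0.30)(-0.10)] = 0.0775
  C_13 = (-0.05)(-0.10) − (0.65)(-0.10) = 0.0700
  C_21 = −[(-0.45)(0.95) − (-0.40)(-0.10)] = 0.4675
  C_22 = (0.60)(0.95) − (-0.40)(-0.10) = 0.5300
  C_23 = −[(0.60)(-0.10) − (-0.45)(-0.10)] = 0.1050
  C_31 = (-0.45)(-0.30) − (-0.40)(0.65) = 0.3950
  C_32 = −[(0.60)(-0.30) − (-0.40)(-0.05)] = 0.2000
  C_33 = (0.60)(0.65) − (-0.45)(-0.05) = 0.3675
det(I−A) = Σ_j (I−A)_1j·C_1j = (0.60)(0.5875) + (-0.45)(0.0775) + (-0.40)(0.0700) = 0.289625
adj(I−A) = Cᵀ =
  [ 0.5875   0.4675   0.3950]
  [ 0.0775   0.5300   0.2000]
  [ 0.0700   0.1050   0.3675]
(I − A)⁻¹ = adj(I−A) / det(I−A) ≈
  [   2.0285     1.6142     1.3638]
  [   0.2676     1.8300     0.6905]
  [   0.2417     0.3625     1.2689]
x = (I − A)⁻¹ d = adj(I−A)·d / det(I−A), with det(I−A) = 0.289625:
  x_F = (0.5875·70 + 0.4675·80 + 0.3950·25) / 0.289625 = 88.40 / 0.289625 ≈ 305.22
  x_G = (0.0775·70 + 0.5300·80 + 0.2000·25) / 0.289625 = 52.825 / 0.289625 ≈ 182.39
  x_S = (0.0700·70 + 0.1050·80 + 0.3675·25) / 0.289625 = 22.4875 / 0.289625 ≈ 77.64

x_F = 305.22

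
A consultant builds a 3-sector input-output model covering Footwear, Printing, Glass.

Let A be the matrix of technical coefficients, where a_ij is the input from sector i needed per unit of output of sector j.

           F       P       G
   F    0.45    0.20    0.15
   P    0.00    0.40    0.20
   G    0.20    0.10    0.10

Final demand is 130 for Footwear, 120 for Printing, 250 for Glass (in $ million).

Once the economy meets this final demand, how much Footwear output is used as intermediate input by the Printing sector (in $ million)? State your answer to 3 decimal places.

I − A =
  [   0.55    -0.20    -0.15]
  [   0.00     0.60    -0.20]
  [  -0.20    -0.10     0.90]
Cofactors of I−A, C_ij = (−1)^(i+j)·(minor ij) (rows/columns in the sector order above):
  C_11 = (0.60)(0.90) − (-0.20)(-0.10) = 0.5200
  C_12 = −[(0.00)(0.90) − (-0.20)(-0.20)] = 0.0400
  C_13 = (0.00)(-0.10) − (0.60)(-0.20) = 0.1200
  C_21 = −[(-0.20)(0.90) − (-0.15)(-0.10)] = 0.1950
  C_22 = (0.55)(0.90) − (-0.15)(-0.20) = 0.4650
  C_23 = −[(0.55)(-0.10) − (-0.20)(-0.20)] = 0.0950
  C_31 = (-0.20)(-0.20) − (-0.15)(0.60) = 0.1300
  C_32 = −[(0.55)(-0.20) − (-0.15)(0.00)] = 0.1100
  C_33 = (0.55)(0.60) − (-0.20)(0.00) = 0.3300
det(I−A) = Σ_j (I−A)_1j·C_1j = (0.55)(0.5200) + (-0.20)(0.0400) + (-0.15)(0.1200) = 0.2600
adj(I−A) = Cᵀ =
  [ 0.5200   0.1950   0.1300]
  [ 0.0400   0.4650   0.1100]
  [ 0.1200   0.0950   0.3300]
(I − A)⁻¹ = adj(I−A) / det(I−A) ≈
  [   2.0000     0.7500     0.5000]
  [   0.1538     1.7885     0.4231]
  [   0.4615     0.3654     1.2692]
First solve x = (I − A)⁻¹ d = adj(I−A)·d / det(I−A); in particular x_P = (0.0400·130 + 0.4650·120 + 0.1100·250) / 0.2600 = 88.50 / 0.2600 ≈ 340.38462.
Intermediate flow from F to P: z_FP = a_FP · x_P = 0.20 × 88.50 / 0.2600 = 17.70 / 0.2600 ≈ 68.077.

z_FP = 68.077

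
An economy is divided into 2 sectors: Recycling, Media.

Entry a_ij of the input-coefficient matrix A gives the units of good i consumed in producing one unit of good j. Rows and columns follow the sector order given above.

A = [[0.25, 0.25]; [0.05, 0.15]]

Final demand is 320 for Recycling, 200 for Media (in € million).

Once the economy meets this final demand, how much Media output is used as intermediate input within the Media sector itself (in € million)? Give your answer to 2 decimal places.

I − A =
  [   0.75    -0.25]
  [  -0.05     0.85]
det(I−A) = (0.75)(0.85) − (-0.25)(-0.05) = 0.6250
adj(I−A) = [[0.85, 0.25], [0.05, 0.75]]
(I − A)⁻¹ = adj(I−A) / det(I−A) ≈
  [   1.3600     0.4000]
  [   0.0800     1.2000]
First solve x = (I − A)⁻¹ d = adj(I−A)·d / det(I−A); in particular x_2 = (0.05·320 + 0.75·200) / 0.6250 = 166.00 / 0.6250 = 265.6000.
Intermediate flow from 2 to 2: z_22 = a_22 · x_2 = 0.15 × 166.00 / 0.6250 = 24.90 / 0.6250 = 39.84.

z_22 = 39.84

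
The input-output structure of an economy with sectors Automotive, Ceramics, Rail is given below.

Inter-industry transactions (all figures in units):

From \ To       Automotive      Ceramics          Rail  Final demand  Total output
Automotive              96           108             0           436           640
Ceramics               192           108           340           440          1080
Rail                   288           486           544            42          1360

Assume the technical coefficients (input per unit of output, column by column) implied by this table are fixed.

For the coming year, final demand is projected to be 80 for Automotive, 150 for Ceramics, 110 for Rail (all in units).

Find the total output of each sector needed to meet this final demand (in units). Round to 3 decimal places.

x_1 = 137.523, x_2 = 368.949, x_3 = 563.187

Technical coefficients a_ij = z_ij / X_j:
  a_11 = 96/640 = 0.15, a_21 = 192/640 = 0.30, a_31 = 288/640 = 0.45
  a_12 = 108/1080 = 0.10, a_22 = 108/1080 = 0.10, a_32 = 486/1080 = 0.45
  a_13 = 0/1360 = 0.00, a_23 = 340/1360 = 0.25, a_33 = 544/1360 = 0.40
I − A =
  [   0.85    -0.10     0.00]
  [  -0.30     0.90    -0.25]
  [  -0.45    -0.45     0.60]
Cofactors of I−A, C_ij = (−1)^(i+j)·(minor ij) (rows/columns in the sector order above):
  C_11 = (0.90)(0.60) − (-0.25)(-0.45) = 0.4275
  C_12 = −[(-0.30)(0.60) − (-0.25)(-0.45)] = 0.2925
  C_13 = (-0.30)(-0.45) − (0.90)(-0.45) = 0.5400
  C_21 = −[(-0.10)(0.60) − (0.00)(-0.45)] = 0.0600
  C_22 = (0.85)(0.60) − (0.00)(-0.45) = 0.5100
  C_23 = −[(0.85)(-0.45) − (-0.10)(-0.45)] = 0.4275
  C_31 = (-0.10)(-0.25) − (0.00)(0.90) = 0.0250
  C_32 = −[(0.85)(-0.25) − (0.00)(-0.30)] = 0.2125
  C_33 = (0.85)(0.90) − (-0.10)(-0.30) = 0.7350
det(I−A) = Σ_j (I−A)_1j·C_1j = (0.85)(0.4275) + (-0.10)(0.2925) + (0.00)(0.5400) = 0.334125
adj(I−A) = Cᵀ =
  [ 0.4275   0.0600   0.0250]
  [ 0.2925   0.5100   0.2125]
  [ 0.5400   0.4275   0.7350]
(I − A)⁻¹ = adj(I−A) / det(I−A) ≈
  [   1.2795     0.1796     0.0748]
  [   0.8754     1.5264     0.6360]
  [   1.6162     1.2795     2.1998]
x = (I − A)⁻¹ d = adj(I−A)·d / det(I−A), with det(I−A) = 0.334125:
  x_1 = (0.4275·80 + 0.0600·150 + 0.0250·110) / 0.334125 = 45.95 / 0.334125 ≈ 137.523
  x_2 = (0.2925·80 + 0.5100·150 + 0.2125·110) / 0.334125 = 123.275 / 0.334125 ≈ 368.949
  x_3 = (0.5400·80 + 0.4275·150 + 0.7350·110) / 0.334125 = 188.175 / 0.334125 ≈ 563.187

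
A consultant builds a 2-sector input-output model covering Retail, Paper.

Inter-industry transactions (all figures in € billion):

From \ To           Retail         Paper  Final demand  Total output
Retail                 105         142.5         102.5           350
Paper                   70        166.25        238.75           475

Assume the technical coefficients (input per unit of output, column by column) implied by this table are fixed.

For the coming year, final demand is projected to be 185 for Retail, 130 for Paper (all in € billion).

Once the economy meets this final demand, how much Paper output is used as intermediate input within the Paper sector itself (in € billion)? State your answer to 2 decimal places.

Technical coefficients a_ij = z_ij / X_j:
  a_RR = 105/350 = 0.30, a_PR = 70/350 = 0.20
  a_RP = 142.5/475 = 0.30, a_PP = 166.25/475 = 0.35
I − A =
  [   0.70    -0.30]
  [  -0.20     0.65]
det(I−A) = (0.70)(0.65) − (-0.30)(-0.20) = 0.3950
adj(I−A) = [[0.65, 0.30], [0.20, 0.70]]
(I − A)⁻¹ = adj(I−A) / det(I−A) ≈
  [   1.6456     0.7595]
  [   0.5063     1.7722]
First solve x = (I − A)⁻¹ d = adj(I−A)·d / det(I−A); in particular x_P = (0.20·185 + 0.70·130) / 0.3950 = 128.00 / 0.3950 ≈ 324.0506.
Intermediate flow from P to P: z_PP = a_PP · x_P = 0.35 × 128.00 / 0.3950 = 44.80 / 0.3950 ≈ 113.42.

z_PP = 113.42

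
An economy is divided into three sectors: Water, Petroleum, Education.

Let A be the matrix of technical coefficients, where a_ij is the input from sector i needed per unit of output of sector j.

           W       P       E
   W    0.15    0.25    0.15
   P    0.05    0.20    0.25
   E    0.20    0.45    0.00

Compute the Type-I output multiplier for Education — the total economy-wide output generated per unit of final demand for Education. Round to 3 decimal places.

I − A =
  [   0.85    -0.25    -0.15]
  [  -0.05     0.80    -0.25]
  [  -0.20    -0.45     1.00]
Cofactors of I−A, C_ij = (−1)^(i+j)·(minor ij) (rows/columns in the sector order above):
  C_11 = (0.80)(1.00) − (-0.25)(-0.45) = 0.6875
  C_12 = −[(-0.05)(1.00) − (-0.25)(-0.20)] = 0.1000
  C_13 = (-0.05)(-0.45) − (0.80)(-0.20) = 0.1825
  C_21 = −[(-0.25)(1.00) − (-0.15)(-0.45)] = 0.3175
  C_22 = (0.85)(1.00) − (-0.15)(-0.20) = 0.8200
  C_23 = −[(0.85)(-0.45) − (-0.25)(-0.20)] = 0.4325
  C_31 = (-0.25)(-0.25) − (-0.15)(0.80) = 0.1825
  C_32 = −[(0.85)(-0.25) − (-0.15)(-0.05)] = 0.2200
  C_33 = (0.85)(0.80) − (-0.25)(-0.05) = 0.6675
det(I−A) = Σ_j (I−A)_1j·C_1j = (0.85)(0.6875) + (-0.25)(0.1000) + (-0.15)(0.1825) = 0.5320
adj(I−A) = Cᵀ =
  [ 0.6875   0.3175   0.1825]
  [ 0.1000   0.8200   0.2200]
  [ 0.1825   0.4325   0.6675]
(I − A)⁻¹ = adj(I−A) / det(I−A) ≈
  [   1.2923     0.5968     0.3430]
  [   0.1880     1.5414     0.4135]
  [   0.3430     0.8130     1.2547]
The output multiplier for sector j is the column-j sum of the Leontief inverse (I − A)⁻¹ = adj(I−A) / det(I−A).
Column E of adj(I−A): (0.1825, 0.2200, 0.6675); det(I−A) = 0.5320.
m_E = (0.1825 + 0.2200 + 0.6675) / 0.5320 = 1.07 / 0.5320 ≈ 2.011.

m_E = 2.011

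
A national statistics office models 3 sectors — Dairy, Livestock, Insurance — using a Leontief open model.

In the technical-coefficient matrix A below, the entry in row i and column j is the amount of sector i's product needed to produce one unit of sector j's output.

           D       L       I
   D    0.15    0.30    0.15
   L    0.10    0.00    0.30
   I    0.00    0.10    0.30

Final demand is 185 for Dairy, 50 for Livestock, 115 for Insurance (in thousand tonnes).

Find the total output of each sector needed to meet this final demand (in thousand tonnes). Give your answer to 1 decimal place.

I − A =
  [   0.85    -0.30    -0.15]
  [  -0.10     1.00    -0.30]
  [   0.00    -0.10     0.70]
Cofactors of I−A, C_ij = (−1)^(i+j)·(minor ij) (rows/columns in the sector order above):
  C_11 = (1.00)(0.70) − (-0.30)(-0.10) = 0.6700
  C_12 = −[(-0.10)(0.70) − (-0.30)(0.00)] = 0.0700
  C_13 = (-0.10)(-0.10) − (1.00)(0.00) = 0.0100
  C_21 = −[(-0.30)(0.70) − (-0.15)(-0.10)] = 0.2250
  C_22 = (0.85)(0.70) − (-0.15)(0.00) = 0.5950
  C_23 = −[(0.85)(-0.10) − (-0.30)(0.00)] = 0.0850
  C_31 = (-0.30)(-0.30) − (-0.15)(1.00) = 0.2400
  C_32 = −[(0.85)(-0.30) − (-0.15)(-0.10)] = 0.2700
  C_33 = (0.85)(1.00) − (-0.30)(-0.10) = 0.8200
det(I−A) = Σ_j (I−A)_1j·C_1j = (0.85)(0.6700) + (-0.30)(0.0700) + (-0.15)(0.0100) = 0.5470
adj(I−A) = Cᵀ =
  [ 0.6700   0.2250   0.2400]
  [ 0.0700   0.5950   0.2700]
  [ 0.0100   0.0850   0.8200]
(I − A)⁻¹ = adj(I−A) / det(I−A) ≈
  [   1.2249     0.4113     0.4388]
  [   0.1280     1.0878     0.4936]
  [   0.0183     0.1554     1.4991]
x = (I − A)⁻¹ d = adj(I−A)·d / det(I−A), with det(I−A) = 0.5470:
  x_D = (0.6700·185 + 0.2250·50 + 0.2400·115) / 0.5470 = 162.80 / 0.5470 ≈ 297.6
  x_L = (0.0700·185 + 0.5950·50 + 0.2700·115) / 0.5470 = 73.75 / 0.5470 ≈ 134.8
  x_I = (0.0100·185 + 0.0850·50 + 0.8200·115) / 0.5470 = 100.40 / 0.5470 ≈ 183.5

x_D = 297.6, x_L = 134.8, x_I = 183.5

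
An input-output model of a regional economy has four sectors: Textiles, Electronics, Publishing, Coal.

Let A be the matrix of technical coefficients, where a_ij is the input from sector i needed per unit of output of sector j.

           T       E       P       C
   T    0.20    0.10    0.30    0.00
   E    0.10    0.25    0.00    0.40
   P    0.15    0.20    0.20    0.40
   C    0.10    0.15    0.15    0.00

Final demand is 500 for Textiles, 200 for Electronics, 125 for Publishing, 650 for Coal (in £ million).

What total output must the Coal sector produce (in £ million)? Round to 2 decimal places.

x_C = 1098.69

I − A =
  [   0.80    -0.10    -0.30     0.00]
  [  -0.10     0.75     0.00    -0.40]
  [  -0.15    -0.20     0.80    -0.40]
  [  -0.10    -0.15    -0.15     1.00]
Compute the cofactors C_ij = (−1)^(i+j)·(3×3 minor ij) of I−A; the adjugate is their transpose:
adj(I−A) = Cᵀ =
  [ 0.495000   0.152000   0.213000   0.146000]
  [ 0.115000   0.535000   0.090000   0.250000]
  [ 0.167500   0.227000   0.538000   0.306000]
  [ 0.091875   0.129500   0.115500   0.432250]
det(I−A) = Σ_j (I−A)_1j·C_1j = (0.80)(0.495000) + (-0.10)(0.115000) + (-0.30)(0.167500) + (0.00)(0.091875) = 0.33425
(I − A)⁻¹ = adj(I−A) / det(I−A) ≈
  [   1.4809     0.4547     0.6372     0.4368]
  [   0.3441     1.6006     0.2693     0.7479]
  [   0.5011     0.6791     1.6096     0.9155]
  [   0.2749     0.3874     0.3455     1.2932]
x = (I − A)⁻¹ d = adj(I−A)·d / det(I−A), with det(I−A) = 0.33425:
  x_T = (0.495000·500 + 0.152000·200 + 0.213000·125 + 0.146000·650) / 0.33425 = 399.425 / 0.33425 ≈ 1194.99
  x_E = (0.115000·500 + 0.535000·200 + 0.090000·125 + 0.250000·650) / 0.33425 = 338.25 / 0.33425 ≈ 1011.97
  x_P = (0.167500·500 + 0.227000·200 + 0.538000·125 + 0.306000·650) / 0.33425 = 395.30 / 0.33425 ≈ 1182.65
  x_C = (0.091875·500 + 0.129500·200 + 0.115500·125 + 0.432250·650) / 0.33425 = 367.2375 / 0.33425 ≈ 1098.69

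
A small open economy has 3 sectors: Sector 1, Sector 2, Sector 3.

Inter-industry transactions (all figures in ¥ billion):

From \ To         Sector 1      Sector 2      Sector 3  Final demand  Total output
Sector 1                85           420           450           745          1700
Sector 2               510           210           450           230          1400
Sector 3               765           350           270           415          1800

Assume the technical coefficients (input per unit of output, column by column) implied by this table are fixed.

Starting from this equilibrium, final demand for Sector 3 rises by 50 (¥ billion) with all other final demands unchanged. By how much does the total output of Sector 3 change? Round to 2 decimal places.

Δx_3 = 89.16

Technical coefficients a_ij = z_ij / X_j:
  a_11 = 85/1700 = 0.05, a_21 = 510/1700 = 0.30, a_31 = 765/1700 = 0.45
  a_12 = 420/1400 = 0.30, a_22 = 210/1400 = 0.15, a_32 = 350/1400 = 0.25
  a_13 = 450/1800 = 0.25, a_23 = 450/1800 = 0.25, a_33 = 270/1800 = 0.15
I − A =
  [   0.95    -0.30    -0.25]
  [  -0.30     0.85    -0.25]
  [  -0.45    -0.25     0.85]
Cofactors of I−A, C_ij = (−1)^(i+j)·(minor ij) (rows/columns in the sector order above):
  C_11 = (0.85)(0.85) − (-0.25)(-0.25) = 0.6600
  C_12 = −[(-0.30)(0.85) − (-0.25)(-0.45)] = 0.3675
  C_13 = (-0.30)(-0.25) − (0.85)(-0.45) = 0.4575
  C_21 = −[(-0.30)(0.85) − (-0.25)(-0.25)] = 0.3175
  C_22 = (0.95)(0.85) − (-0.25)(-0.45) = 0.6950
  C_23 = −[(0.95)(-0.25) − (-0.30)(-0.45)] = 0.3725
  C_31 = (-0.30)(-0.25) − (-0.25)(0.85) = 0.2875
  C_32 = −[(0.95)(-0.25) − (-0.25)(-0.30)] = 0.3125
  C_33 = (0.95)(0.85) − (-0.30)(-0.30) = 0.7175
det(I−A) = Σ_j (I−A)_1j·C_1j = (0.95)(0.6600) + (-0.30)(0.3675) + (-0.25)(0.4575) = 0.402375
adj(I−A) = Cᵀ =
  [ 0.6600   0.3175   0.2875]
  [ 0.3675   0.6950   0.3125]
  [ 0.4575   0.3725   0.7175]
(I − A)⁻¹ = adj(I−A) / det(I−A) ≈
  [   1.6403     0.7891     0.7145]
  [   0.9133     1.7272     0.7766]
  [   1.1370     0.9258     1.7832]
Δx = (I − A)⁻¹ Δd with Δd having +50 in the Sector 3 component and 0 elsewhere.
So Δx_3 = L_33 · (+50), where L_33 = adj(I−A)_33 / det(I−A) = 0.7175 / 0.402375.
Δx_3 = 0.7175 × (+50) / 0.402375 = 35.875 / 0.402375 ≈ 89.16.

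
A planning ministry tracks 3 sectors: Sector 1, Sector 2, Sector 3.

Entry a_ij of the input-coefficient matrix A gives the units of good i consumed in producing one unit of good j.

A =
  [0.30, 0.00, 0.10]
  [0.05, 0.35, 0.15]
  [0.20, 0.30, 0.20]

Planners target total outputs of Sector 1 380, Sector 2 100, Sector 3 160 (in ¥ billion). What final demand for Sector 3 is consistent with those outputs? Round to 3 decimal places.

d_3 = 22.000

I − A =
  [   0.70     0.00    -0.10]
  [  -0.05     0.65    -0.15]
  [  -0.20    -0.30     0.80]
d = (I − A) x:
  d_1 = (+0.70)·380 + (+0.00)·100 + (-0.10)·160 = 250.000
  d_2 = (-0.05)·380 + (+0.65)·100 + (-0.15)·160 = 22.000
  d_3 = (-0.20)·380 + (-0.30)·100 + (+0.80)·160 = 22.000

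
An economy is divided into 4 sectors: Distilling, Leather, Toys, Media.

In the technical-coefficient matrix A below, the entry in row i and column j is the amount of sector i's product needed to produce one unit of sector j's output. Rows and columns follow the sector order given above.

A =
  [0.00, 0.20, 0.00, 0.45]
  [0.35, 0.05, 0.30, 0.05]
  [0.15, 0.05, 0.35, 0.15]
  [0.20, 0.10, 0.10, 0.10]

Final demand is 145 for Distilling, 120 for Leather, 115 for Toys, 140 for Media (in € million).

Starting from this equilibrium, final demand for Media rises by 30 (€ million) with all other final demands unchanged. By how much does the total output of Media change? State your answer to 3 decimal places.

I − A =
  [   1.00    -0.20     0.00    -0.45]
  [  -0.35     0.95    -0.30    -0.05]
  [  -0.15    -0.05     0.65    -0.15]
  [  -0.20    -0.10    -0.10     0.90]
Compute the cofactors C_ij = (−1)^(i+j)·(3×3 minor ij) of I−A; the adjugate is their transpose:
adj(I−A) = Cᵀ =
  [ 0.520000   0.145500   0.111250   0.286625]
  [ 0.256250   0.504750   0.263750   0.200125]
  [ 0.177500   0.095250   0.683750   0.208000]
  [ 0.163750   0.099000   0.130000   0.548000]
det(I−A) = Σ_j (I−A)_1j·C_1j = (1.00)(0.520000) + (-0.20)(0.256250) + (0.00)(0.177500) + (-0.45)(0.163750) = 0.3950625
(I − A)⁻¹ = adj(I−A) / det(I−A) ≈
  [   1.3162     0.3683     0.2816     0.7255]
  [   0.6486     1.2776     0.6676     0.5066]
  [   0.4493     0.2411     1.7307     0.5265]
  [   0.4145     0.2506     0.3291     1.3871]
Δx = (I − A)⁻¹ Δd with Δd having +30 in the Media component and 0 elsewhere.
So Δx_M = L_MM · (+30), where L_MM = adj(I−A)_MM / det(I−A) = 0.548000 / 0.3950625.
Δx_M = 0.548000 × (+30) / 0.3950625 = 16.44 / 0.3950625 ≈ 41.614.

Δx_M = 41.614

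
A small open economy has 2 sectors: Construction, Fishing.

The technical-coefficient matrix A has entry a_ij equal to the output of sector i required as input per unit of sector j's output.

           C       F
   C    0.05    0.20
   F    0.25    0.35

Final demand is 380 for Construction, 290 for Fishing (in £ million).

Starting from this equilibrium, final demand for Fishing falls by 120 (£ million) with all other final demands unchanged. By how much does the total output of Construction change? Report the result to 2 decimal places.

I − A =
  [   0.95    -0.20]
  [  -0.25     0.65]
det(I−A) = (0.95)(0.65) − (-0.20)(-0.25) = 0.5675
adj(I−A) = [[0.65, 0.20], [0.25, 0.95]]
(I − A)⁻¹ = adj(I−A) / det(I−A) ≈
  [   1.1454     0.3524]
  [   0.4405     1.6740]
Δx = (I − A)⁻¹ Δd with Δd having -120 in the Fishing component and 0 elsewhere.
So Δx_C = L_CF · (-120), where L_CF = adj(I−A)_CF / det(I−A) = 0.20 / 0.5675.
Δx_C = 0.20 × (-120) / 0.5675 = -24.00 / 0.5675 ≈ -42.29.

Δx_C = -42.29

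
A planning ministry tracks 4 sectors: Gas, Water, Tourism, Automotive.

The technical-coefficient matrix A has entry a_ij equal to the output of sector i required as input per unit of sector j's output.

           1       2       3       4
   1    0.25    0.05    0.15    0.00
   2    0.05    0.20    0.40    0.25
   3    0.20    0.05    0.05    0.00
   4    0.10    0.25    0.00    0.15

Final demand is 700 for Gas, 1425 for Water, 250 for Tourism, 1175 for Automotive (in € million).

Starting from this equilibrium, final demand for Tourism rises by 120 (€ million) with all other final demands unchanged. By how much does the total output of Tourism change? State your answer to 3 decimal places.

I − A =
  [   0.75    -0.05    -0.15     0.00]
  [  -0.05     0.80    -0.40    -0.25]
  [  -0.20    -0.05     0.95     0.00]
  [  -0.10    -0.25     0.00     0.85]
Compute the cofactors C_ij = (−1)^(i+j)·(3×3 minor ij) of I−A; the adjugate is their transpose:
adj(I−A) = Cᵀ =
  [ 0.569625   0.046750   0.109625   0.013750]
  [ 0.132125   0.580125   0.265125   0.170625]
  [ 0.126875   0.040375   0.459750   0.011875]
  [ 0.105875   0.176125   0.090875   0.524250]
det(I−A) = Σ_j (I−A)_1j·C_1j = (0.75)(0.569625) + (-0.05)(0.132125) + (-0.15)(0.126875) + (0.00)(0.105875) = 0.40158125
(I − A)⁻¹ = adj(I−A) / det(I−A) ≈
  [   1.4185     0.1164     0.2730     0.0342]
  [   0.3290     1.4446     0.6602     0.4249]
  [   0.3159     0.1005     1.1448     0.0296]
  [   0.2636     0.4386     0.2263     1.3055]
Δx = (I − A)⁻¹ Δd with Δd having +120 in the Tourism component and 0 elsewhere.
So Δx_3 = L_33 · (+120), where L_33 = adj(I−A)_33 / det(I−A) = 0.459750 / 0.40158125.
Δx_3 = 0.459750 × (+120) / 0.40158125 = 55.17 / 0.40158125 ≈ 137.382.

Δx_3 = 137.382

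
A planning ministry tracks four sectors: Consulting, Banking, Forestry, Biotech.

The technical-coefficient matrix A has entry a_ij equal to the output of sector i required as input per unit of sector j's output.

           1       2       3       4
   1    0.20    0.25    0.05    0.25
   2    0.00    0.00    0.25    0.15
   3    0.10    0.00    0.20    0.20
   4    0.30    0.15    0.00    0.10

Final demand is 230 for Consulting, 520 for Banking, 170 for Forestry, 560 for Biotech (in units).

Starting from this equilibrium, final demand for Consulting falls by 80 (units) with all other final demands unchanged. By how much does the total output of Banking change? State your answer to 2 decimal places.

I − A =
  [   0.80    -0.25    -0.05    -0.25]
  [   0.00     1.00    -0.25    -0.15]
  [  -0.10     0.00     0.80    -0.20]
  [  -0.30    -0.15     0.00     0.90]
Compute the cofactors C_ij = (−1)^(i+j)·(3×3 minor ij) of I−A; the adjugate is their transpose:
adj(I−A) = Cᵀ =
  [ 0.69450   0.21150   0.10950   0.25250]
  [ 0.07350   0.50850   0.16350   0.14150]
  [ 0.14775   0.06525   0.61575   0.18875]
  [ 0.24375   0.15525   0.06375   0.62875]
det(I−A) = Σ_j (I−A)_1j·C_1j = (0.80)(0.69450) + (-0.25)(0.07350) + (-0.05)(0.14775) + (-0.25)(0.24375) = 0.4689
(I − A)⁻¹ = adj(I−A) / det(I−A) ≈
  [   1.4811     0.4511     0.2335     0.5385]
  [   0.1567     1.0845     0.3487     0.3018]
  [   0.3151     0.1392     1.3132     0.4025]
  [   0.5198     0.3311     0.1360     1.3409]
Δx = (I − A)⁻¹ Δd with Δd having -80 in the Consulting component and 0 elsewhere.
So Δx_2 = L_21 · (-80), where L_21 = adj(I−A)_21 / det(I−A) = 0.07350 / 0.4689.
Δx_2 = 0.07350 × (-80) / 0.4689 = -5.88 / 0.4689 ≈ -12.54.

Δx_2 = -12.54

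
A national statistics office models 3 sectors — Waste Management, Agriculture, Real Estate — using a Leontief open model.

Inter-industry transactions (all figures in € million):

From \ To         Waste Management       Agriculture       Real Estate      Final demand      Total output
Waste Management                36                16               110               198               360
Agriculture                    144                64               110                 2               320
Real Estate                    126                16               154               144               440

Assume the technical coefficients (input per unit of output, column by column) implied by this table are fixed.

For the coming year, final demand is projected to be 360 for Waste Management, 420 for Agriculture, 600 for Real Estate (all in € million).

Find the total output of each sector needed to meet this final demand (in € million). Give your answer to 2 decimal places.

Technical coefficients a_ij = z_ij / X_j:
  a_WW = 36/360 = 0.10, a_AW = 144/360 = 0.40, a_RW = 126/360 = 0.35
  a_WA = 16/320 = 0.05, a_AA = 64/320 = 0.20, a_RA = 16/320 = 0.05
  a_WR = 110/440 = 0.25, a_AR = 110/440 = 0.25, a_RR = 154/440 = 0.35
I − A =
  [   0.90    -0.05    -0.25]
  [  -0.40     0.80    -0.25]
  [  -0.35    -0.05     0.65]
Cofactors of I−A, C_ij = (−1)^(i+j)·(minor ij) (rows/columns in the sector order above):
  C_11 = (0.80)(0.65) − (-0.25)(-0.05) = 0.5075
  C_12 = −[(-0.40)(0.65) − (-0.25)(-0.35)] = 0.3475
  C_13 = (-0.40)(-0.05) − (0.80)(-0.35) = 0.3000
  C_21 = −[(-0.05)(0.65) − (-0.25)(-0.05)] = 0.0450
  C_22 = (0.90)(0.65) − (-0.25)(-0.35) = 0.4975
  C_23 = −[(0.90)(-0.05) − (-0.05)(-0.35)] = 0.0625
  C_31 = (-0.05)(-0.25) − (-0.25)(0.80) = 0.2125
  C_32 = −[(0.90)(-0.25) − (-0.25)(-0.40)] = 0.3250
  C_33 = (0.90)(0.80) − (-0.05)(-0.40) = 0.7000
det(I−A) = Σ_j (I−A)_1j·C_1j = (0.90)(0.5075) + (-0.05)(0.3475) + (-0.25)(0.3000) = 0.364375
adj(I−A) = Cᵀ =
  [ 0.5075   0.0450   0.2125]
  [ 0.3475   0.4975   0.3250]
  [ 0.3000   0.0625   0.7000]
(I − A)⁻¹ = adj(I−A) / det(I−A) ≈
  [   1.3928     0.1235     0.5832]
  [   0.9537     1.3654     0.8919]
  [   0.8233     0.1715     1.9211]
x = (I − A)⁻¹ d = adj(I−A)·d / det(I−A), with det(I−A) = 0.364375:
  x_W = (0.5075·360 + 0.0450·420 + 0.2125·600) / 0.364375 = 329.10 / 0.364375 ≈ 903.19
  x_A = (0.3475·360 + 0.4975·420 + 0.3250·600) / 0.364375 = 529.05 / 0.364375 ≈ 1451.94
  x_R = (0.3000·360 + 0.0625·420 + 0.7000·600) / 0.364375 = 554.25 / 0.364375 ≈ 1521.10

x_W = 903.19, x_A = 1451.94, x_R = 1521.10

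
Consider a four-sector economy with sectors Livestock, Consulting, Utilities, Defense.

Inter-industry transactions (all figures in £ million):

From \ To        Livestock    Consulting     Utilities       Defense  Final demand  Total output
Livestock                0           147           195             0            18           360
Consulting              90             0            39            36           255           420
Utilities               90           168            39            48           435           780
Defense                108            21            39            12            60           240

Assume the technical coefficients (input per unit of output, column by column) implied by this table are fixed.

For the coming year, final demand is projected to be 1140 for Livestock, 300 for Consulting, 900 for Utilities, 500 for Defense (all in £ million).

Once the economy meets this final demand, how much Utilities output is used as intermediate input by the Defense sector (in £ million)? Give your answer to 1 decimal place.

z_34 = 274.6

Technical coefficients a_ij = z_ij / X_j:
  a_11 = 0/360 = 0.00, a_21 = 90/360 = 0.25, a_31 = 90/360 = 0.25, a_41 = 108/360 = 0.30
  a_12 = 147/420 = 0.35, a_22 = 0/420 = 0.00, a_32 = 168/420 = 0.40, a_42 = 21/420 = 0.05
  a_13 = 195/780 = 0.25, a_23 = 39/780 = 0.05, a_33 = 39/780 = 0.05, a_43 = 39/780 = 0.05
  a_14 = 0/240 = 0.00, a_24 = 36/240 = 0.15, a_34 = 48/240 = 0.20, a_44 = 12/240 = 0.05
I − A =
  [   1.00    -0.35    -0.25     0.00]
  [  -0.25     1.00    -0.05    -0.15]
  [  -0.25    -0.40     0.95    -0.20]
  [  -0.30    -0.05    -0.05     0.95]
Compute the cofactors C_ij = (−1)^(i+j)·(3×3 minor ij) of I−A; the adjugate is their transpose:
adj(I−A) = Cᵀ =
  [ 0.862875   0.409875   0.254875   0.118375]
  [ 0.282625   0.818125   0.125625   0.155625]
  [ 0.411125   0.494125   0.843625   0.255625]
  [ 0.309000   0.198500   0.131500   0.755000]
det(I−A) = Σ_j (I−A)_1j·C_1j = (1.00)(0.862875) + (-0.35)(0.282625) + (-0.25)(0.411125) + (0.00)(0.309000) = 0.661175
(I − A)⁻¹ = adj(I−A) / det(I−A) ≈
  [   1.3051     0.6199     0.3855     0.1790]
  [   0.4275     1.2374     0.1900     0.2354]
  [   0.6218     0.7473     1.2759     0.3866]
  [   0.4673     0.3002     0.1989     1.1419]
First solve x = (I − A)⁻¹ d = adj(I−A)·d / det(I−A); in particular x_4 = (0.309000·1140 + 0.198500·300 + 0.131500·900 + 0.755000·500) / 0.661175 = 907.66 / 0.661175 ≈ 1372.798.
Intermediate flow from 3 to 4: z_34 = a_34 · x_4 = 0.20 × 907.66 / 0.661175 = 181.532 / 0.661175 ≈ 274.6.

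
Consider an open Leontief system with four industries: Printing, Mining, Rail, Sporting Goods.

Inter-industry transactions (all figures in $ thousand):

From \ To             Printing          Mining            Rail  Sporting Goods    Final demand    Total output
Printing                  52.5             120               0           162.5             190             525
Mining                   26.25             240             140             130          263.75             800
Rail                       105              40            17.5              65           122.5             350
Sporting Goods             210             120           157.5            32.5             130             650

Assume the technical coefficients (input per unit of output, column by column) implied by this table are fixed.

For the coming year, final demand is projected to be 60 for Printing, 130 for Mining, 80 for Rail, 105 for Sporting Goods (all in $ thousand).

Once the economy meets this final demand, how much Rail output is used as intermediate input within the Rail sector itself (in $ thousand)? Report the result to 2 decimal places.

Technical coefficients a_ij = z_ij / X_j:
  a_11 = 52.5/525 = 0.10, a_21 = 26.25/525 = 0.05, a_31 = 105/525 = 0.20, a_41 = 210/525 = 0.40
  a_12 = 120/800 = 0.15, a_22 = 240/800 = 0.30, a_32 = 40/800 = 0.05, a_42 = 120/800 = 0.15
  a_13 = 0/350 = 0.00, a_23 = 140/350 = 0.40, a_33 = 17.5/350 = 0.05, a_43 = 157.5/350 = 0.45
  a_14 = 162.5/650 = 0.25, a_24 = 130/650 = 0.20, a_34 = 65/650 = 0.10, a_44 = 32.5/650 = 0.05
I − A =
  [   0.90    -0.15     0.00    -0.25]
  [  -0.05     0.70    -0.40    -0.20]
  [  -0.20    -0.05     0.95    -0.10]
  [  -0.40    -0.15    -0.45     0.95]
Compute the cofactors C_ij = (−1)^(i+j)·(3×3 minor ij) of I−A; the adjugate is their transpose:
adj(I−A) = Cᵀ =
  [ 0.542250   0.169875   0.164250   0.195750]
  [ 0.228875   0.654250   0.388625   0.238875]
  [ 0.162125   0.093250   0.480500   0.112875]
  [ 0.341250   0.219000   0.358125   0.561375]
det(I−A) = Σ_j (I−A)_1j·C_1j = (0.90)(0.542250) + (-0.15)(0.228875) + (0.00)(0.162125) + (-0.25)(0.341250) = 0.36838125
(I − A)⁻¹ = adj(I−A) / det(I−A) ≈
  [   1.4720     0.4611     0.4459     0.5314]
  [   0.6213     1.7760     1.0550     0.6484]
  [   0.4401     0.2531     1.3044     0.3064]
  [   0.9264     0.5945     0.9722     1.5239]
First solve x = (I − A)⁻¹ d = adj(I−A)·d / det(I−A); in particular x_3 = (0.162125·60 + 0.093250·130 + 0.480500·80 + 0.112875·105) / 0.36838125 = 72.141875 / 0.36838125 ≈ 195.8348.
Intermediate flow from 3 to 3: z_33 = a_33 · x_3 = 0.05 × 72.141875 / 0.36838125 = 3.60709375 / 0.36838125 ≈ 9.79.

z_33 = 9.79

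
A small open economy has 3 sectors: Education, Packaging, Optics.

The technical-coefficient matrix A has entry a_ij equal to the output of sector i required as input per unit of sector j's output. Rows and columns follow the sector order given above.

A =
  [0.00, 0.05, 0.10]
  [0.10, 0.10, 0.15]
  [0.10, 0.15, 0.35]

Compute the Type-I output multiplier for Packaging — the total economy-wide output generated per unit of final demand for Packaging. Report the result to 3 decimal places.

m_P = 1.537

I − A =
  [   1.00    -0.05    -0.10]
  [  -0.10     0.90    -0.15]
  [  -0.10    -0.15     0.65]
Cofactors of I−A, C_ij = (−1)^(i+j)·(minor ij) (rows/columns in the sector order above):
  C_11 = (0.90)(0.65) − (-0.15)(-0.15) = 0.5625
  C_12 = −[(-0.10)(0.65) − (-0.15)(-0.10)] = 0.0800
  C_13 = (-0.10)(-0.15) − (0.90)(-0.10) = 0.1050
  C_21 = −[(-0.05)(0.65) − (-0.10)(-0.15)] = 0.0475
  C_22 = (1.00)(0.65) − (-0.10)(-0.10) = 0.6400
  C_23 = −[(1.00)(-0.15) − (-0.05)(-0.10)] = 0.1550
  C_31 = (-0.05)(-0.15) − (-0.10)(0.90) = 0.0975
  C_32 = −[(1.00)(-0.15) − (-0.10)(-0.10)] = 0.1600
  C_33 = (1.00)(0.90) − (-0.05)(-0.10) = 0.8950
det(I−A) = Σ_j (I−A)_1j·C_1j = (1.00)(0.5625) + (-0.05)(0.0800) + (-0.10)(0.1050) = 0.5480
adj(I−A) = Cᵀ =
  [ 0.5625   0.0475   0.0975]
  [ 0.0800   0.6400   0.1600]
  [ 0.1050   0.1550   0.8950]
(I − A)⁻¹ = adj(I−A) / det(I−A) ≈
  [   1.0265     0.0867     0.1779]
  [   0.1460     1.1679     0.2920]
  [   0.1916     0.2828     1.6332]
The output multiplier for sector j is the column-j sum of the Leontief inverse (I − A)⁻¹ = adj(I−A) / det(I−A).
Column P of adj(I−A): (0.0475, 0.6400, 0.1550); det(I−A) = 0.5480.
m_P = (0.0475 + 0.6400 + 0.1550) / 0.5480 = 0.8425 / 0.5480 ≈ 1.537.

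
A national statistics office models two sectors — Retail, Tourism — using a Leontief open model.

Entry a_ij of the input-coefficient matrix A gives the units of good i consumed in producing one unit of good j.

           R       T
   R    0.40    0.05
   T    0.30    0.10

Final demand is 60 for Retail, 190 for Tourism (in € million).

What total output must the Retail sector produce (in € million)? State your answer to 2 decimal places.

I − A =
  [   0.60    -0.05]
  [  -0.30     0.90]
det(I−A) = (0.60)(0.90) − (-0.05)(-0.30) = 0.5250
adj(I−A) = [[0.90, 0.05], [0.30, 0.60]]
(I − A)⁻¹ = adj(I−A) / det(I−A) ≈
  [   1.7143     0.0952]
  [   0.5714     1.1429]
x = (I − A)⁻¹ d = adj(I−A)·d / det(I−A), with det(I−A) = 0.5250:
  x_R = (0.90·60 + 0.05·190) / 0.5250 = 63.50 / 0.5250 ≈ 120.95
  x_T = (0.30·60 + 0.60·190) / 0.5250 = 132.00 / 0.5250 ≈ 251.43

x_R = 120.95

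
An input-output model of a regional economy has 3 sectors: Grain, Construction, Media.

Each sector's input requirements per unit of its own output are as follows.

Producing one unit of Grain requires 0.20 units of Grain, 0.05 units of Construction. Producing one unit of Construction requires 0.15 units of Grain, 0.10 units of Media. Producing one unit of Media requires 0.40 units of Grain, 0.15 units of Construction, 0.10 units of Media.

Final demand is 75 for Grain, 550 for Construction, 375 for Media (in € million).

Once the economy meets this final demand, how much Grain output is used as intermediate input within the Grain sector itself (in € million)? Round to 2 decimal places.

I − A =
  [   0.80    -0.15    -0.40]
  [  -0.05     1.00    -0.15]
  [   0.00    -0.10     0.90]
Cofactors of I−A, C_ij = (−1)^(i+j)·(minor ij) (rows/columns in the sector order above):
  C_11 = (1.00)(0.90) − (-0.15)(-0.10) = 0.8850
  C_12 = −[(-0.05)(0.90) − (-0.15)(0.00)] = 0.0450
  C_13 = (-0.05)(-0.10) − (1.00)(0.00) = 0.0050
  C_21 = −[(-0.15)(0.90) − (-0.40)(-0.10)] = 0.1750
  C_22 = (0.80)(0.90) − (-0.40)(0.00) = 0.7200
  C_23 = −[(0.80)(-0.10) − (-0.15)(0.00)] = 0.0800
  C_31 = (-0.15)(-0.15) − (-0.40)(1.00) = 0.4225
  C_32 = −[(0.80)(-0.15) − (-0.40)(-0.05)] = 0.1400
  C_33 = (0.80)(1.00) − (-0.15)(-0.05) = 0.7925
det(I−A) = Σ_j (I−A)_1j·C_1j = (0.80)(0.8850) + (-0.15)(0.0450) + (-0.40)(0.0050) = 0.69925
adj(I−A) = Cᵀ =
  [ 0.8850   0.1750   0.4225]
  [ 0.0450   0.7200   0.1400]
  [ 0.0050   0.0800   0.7925]
(I − A)⁻¹ = adj(I−A) / det(I−A) ≈
  [   1.2656     0.2503     0.6042]
  [   0.0644     1.0297     0.2002]
  [   0.0072     0.1144     1.1334]
First solve x = (I − A)⁻¹ d = adj(I−A)·d / det(I−A); in particular x_G = (0.8850·75 + 0.1750·550 + 0.4225·375) / 0.69925 = 321.0625 / 0.69925 ≈ 459.1527.
Intermediate flow from G to G: z_GG = a_GG · x_G = 0.20 × 321.0625 / 0.69925 = 64.2125 / 0.69925 ≈ 91.83.

z_GG = 91.83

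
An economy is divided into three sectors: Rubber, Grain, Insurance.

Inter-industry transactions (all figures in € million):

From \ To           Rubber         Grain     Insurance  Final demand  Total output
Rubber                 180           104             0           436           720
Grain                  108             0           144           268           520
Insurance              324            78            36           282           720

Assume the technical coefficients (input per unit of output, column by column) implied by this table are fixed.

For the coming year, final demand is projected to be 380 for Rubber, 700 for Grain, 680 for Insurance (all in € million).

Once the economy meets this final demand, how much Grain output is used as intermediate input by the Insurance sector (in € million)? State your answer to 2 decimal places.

z_GI = 252.03

Technical coefficients a_ij = z_ij / X_j:
  a_RR = 180/720 = 0.25, a_GR = 108/720 = 0.15, a_IR = 324/720 = 0.45
  a_RG = 104/520 = 0.20, a_GG = 0/520 = 0.00, a_IG = 78/520 = 0.15
  a_RI = 0/720 = 0.00, a_GI = 144/720 = 0.20, a_II = 36/720 = 0.05
I − A =
  [   0.75    -0.20     0.00]
  [  -0.15     1.00    -0.20]
  [  -0.45    -0.15     0.95]
Cofactors of I−A, C_ij = (−1)^(i+j)·(minor ij) (rows/columns in the sector order above):
  C_11 = (1.00)(0.95) − (-0.20)(-0.15) = 0.9200
  C_12 = −[(-0.15)(0.95) − (-0.20)(-0.45)] = 0.2325
  C_13 = (-0.15)(-0.15) − (1.00)(-0.45) = 0.4725
  C_21 = −[(-0.20)(0.95) − (0.00)(-0.15)] = 0.1900
  C_22 = (0.75)(0.95) − (0.00)(-0.45) = 0.7125
  C_23 = −[(0.75)(-0.15) − (-0.20)(-0.45)] = 0.2025
  C_31 = (-0.20)(-0.20) − (0.00)(1.00) = 0.0400
  C_32 = −[(0.75)(-0.20) − (0.00)(-0.15)] = 0.1500
  C_33 = (0.75)(1.00) − (-0.20)(-0.15) = 0.7200
det(I−A) = Σ_j (I−A)_1j·C_1j = (0.75)(0.9200) + (-0.20)(0.2325) + (0.00)(0.4725) = 0.6435
adj(I−A) = Cᵀ =
  [ 0.9200   0.1900   0.0400]
  [ 0.2325   0.7125   0.1500]
  [ 0.4725   0.2025   0.7200]
(I − A)⁻¹ = adj(I−A) / det(I−A) ≈
  [   1.4297     0.2953     0.0622]
  [   0.3613     1.1072     0.2331]
  [   0.7343     0.3147     1.1189]
First solve x = (I − A)⁻¹ d = adj(I−A)·d / det(I−A); in particular x_I = (0.4725·380 + 0.2025·700 + 0.7200·680) / 0.6435 = 810.90 / 0.6435 ≈ 1260.1399.
Intermediate flow from G to I: z_GI = a_GI · x_I = 0.20 × 810.90 / 0.6435 = 162.18 / 0.6435 ≈ 252.03.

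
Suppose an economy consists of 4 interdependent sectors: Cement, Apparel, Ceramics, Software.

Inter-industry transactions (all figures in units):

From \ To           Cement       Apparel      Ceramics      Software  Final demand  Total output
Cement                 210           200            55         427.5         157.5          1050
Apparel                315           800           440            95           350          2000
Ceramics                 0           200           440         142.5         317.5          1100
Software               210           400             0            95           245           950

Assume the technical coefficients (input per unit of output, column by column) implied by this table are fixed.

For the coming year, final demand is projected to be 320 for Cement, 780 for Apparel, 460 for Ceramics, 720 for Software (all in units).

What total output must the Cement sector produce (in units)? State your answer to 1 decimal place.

x_1 = 2309.4

Technical coefficients a_ij = z_ij / X_j:
  a_11 = 210/1050 = 0.20, a_21 = 315/1050 = 0.30, a_31 = 0/1050 = 0.00, a_41 = 210/1050 = 0.20
  a_12 = 200/2000 = 0.10, a_22 = 800/2000 = 0.40, a_32 = 200/2000 = 0.10, a_42 = 400/2000 = 0.20
  a_13 = 55/1100 = 0.05, a_23 = 440/1100 = 0.40, a_33 = 440/1100 = 0.40, a_43 = 0/1100 = 0.00
  a_14 = 427.5/950 = 0.45, a_24 = 95/950 = 0.10, a_34 = 142.5/950 = 0.15, a_44 = 95/950 = 0.10
I − A =
  [   0.80    -0.10    -0.05    -0.45]
  [  -0.30     0.60    -0.40    -0.10]
  [   0.00    -0.10     0.60    -0.15]
  [  -0.20    -0.20     0.00     0.90]
Compute the cofactors C_ij = (−1)^(i+j)·(3×3 minor ij) of I−A; the adjugate is their transpose:
adj(I−A) = Cᵀ =
  [ 0.26400   0.11400   0.09800   0.16100]
  [ 0.18600   0.37650   0.26650   0.17925]
  [ 0.05600   0.09000   0.30600   0.08900]
  [ 0.10000   0.10900   0.08100   0.23650]
det(I−A) = Σ_j (I−A)_1j·C_1j = (0.80)(0.26400) + (-0.10)(0.18600) + (-0.05)(0.05600) + (-0.45)(0.10000) = 0.1448
(I − A)⁻¹ = adj(I−A) / det(I−A) ≈
  [   1.8232     0.7873     0.6768     1.1119]
  [   1.2845     2.6001     1.8405     1.2379]
  [   0.3867     0.6215     2.1133     0.6146]
  [   0.6906     0.7528     0.5594     1.6333]
x = (I − A)⁻¹ d = adj(I−A)·d / det(I−A), with det(I−A) = 0.1448:
  x_1 = (0.26400·320 + 0.11400·780 + 0.09800·460 + 0.16100·720) / 0.1448 = 334.40 / 0.1448 ≈ 2309.4
  x_2 = (0.18600·320 + 0.37650·780 + 0.26650·460 + 0.17925·720) / 0.1448 = 604.84 / 0.1448 ≈ 4177.1
  x_3 = (0.05600·320 + 0.09000·780 + 0.30600·460 + 0.08900·720) / 0.1448 = 292.96 / 0.1448 ≈ 2023.2
  x_4 = (0.10000·320 + 0.10900·780 + 0.08100·460 + 0.23650·720) / 0.1448 = 324.56 / 0.1448 ≈ 2241.4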